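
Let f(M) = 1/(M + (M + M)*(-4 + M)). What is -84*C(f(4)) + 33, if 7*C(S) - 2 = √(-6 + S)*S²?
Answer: 9 - 3*I*√23/8 ≈ 9.0 - 1.7984*I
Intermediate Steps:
f(M) = 1/(M + 2*M*(-4 + M)) (f(M) = 1/(M + (2*M)*(-4 + M)) = 1/(M + 2*M*(-4 + M)))
C(S) = 2/7 + S²*√(-6 + S)/7 (C(S) = 2/7 + (√(-6 + S)*S²)/7 = 2/7 + (S²*√(-6 + S))/7 = 2/7 + S²*√(-6 + S)/7)
-84*C(f(4)) + 33 = -84*(2/7 + (1/(4*(-7 + 2*4)))²*√(-6 + 1/(4*(-7 + 2*4)))/7) + 33 = -84*(2/7 + (1/(4*(-7 + 8)))²*√(-6 + 1/(4*(-7 + 8)))/7) + 33 = -84*(2/7 + ((¼)/1)²*√(-6 + (¼)/1)/7) + 33 = -84*(2/7 + ((¼)*1)²*√(-6 + (¼)*1)/7) + 33 = -84*(2/7 + (¼)²*√(-6 + ¼)/7) + 33 = -84*(2/7 + (⅐)*(1/16)*√(-23/4)) + 33 = -84*(2/7 + (⅐)*(1/16)*(I*√23/2)) + 33 = -84*(2/7 + I*√23/224) + 33 = (-24 - 3*I*√23/8) + 33 = 9 - 3*I*√23/8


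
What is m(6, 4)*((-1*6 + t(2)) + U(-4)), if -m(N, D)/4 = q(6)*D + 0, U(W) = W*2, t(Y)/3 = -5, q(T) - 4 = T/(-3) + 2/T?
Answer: 3248/3 ≈ 1082.7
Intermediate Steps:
q(T) = 4 + 2/T - T/3 (q(T) = 4 + (T/(-3) + 2/T) = 4 + (T*(-⅓) + 2/T) = 4 + (-T/3 + 2/T) = 4 + (2/T - T/3) = 4 + 2/T - T/3)
t(Y) = -15 (t(Y) = 3*(-5) = -15)
U(W) = 2*W
m(N, D) = -28*D/3 (m(N, D) = -4*((4 + 2/6 - ⅓*6)*D + 0) = -4*((4 + 2*(⅙) - 2)*D + 0) = -4*((4 + ⅓ - 2)*D + 0) = -4*(7*D/3 + 0) = -28*D/3)
m(6, 4)*((-1*6 + t(2)) + U(-4)) = (-28/3*4)*((-1*6 - 15) + 2*(-4)) = -112*((-6 - 15) - 8)/3 = -112*(-21 - 8)/3 = -112/3*(-29) = 3248/3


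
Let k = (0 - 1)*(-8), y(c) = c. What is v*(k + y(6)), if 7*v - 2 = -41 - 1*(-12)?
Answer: -54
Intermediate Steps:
v = -27/7 (v = 2/7 + (-41 - 1*(-12))/7 = 2/7 + (-41 + 12)/7 = 2/7 + (1/7)*(-29) = 2/7 - 29/7 = -27/7 ≈ -3.8571)
k = 8 (k = -1*(-8) = 8)
v*(k + y(6)) = -27*(8 + 6)/7 = -27/7*14 = -54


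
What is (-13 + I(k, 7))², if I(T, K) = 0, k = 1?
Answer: 169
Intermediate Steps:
(-13 + I(k, 7))² = (-13 + 0)² = (-13)² = 169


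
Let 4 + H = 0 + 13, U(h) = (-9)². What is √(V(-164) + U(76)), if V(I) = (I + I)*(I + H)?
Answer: √50921 ≈ 225.66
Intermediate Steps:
U(h) = 81
H = 9 (H = -4 + (0 + 13) = -4 + 13 = 9)
V(I) = 2*I*(9 + I) (V(I) = (I + I)*(I + 9) = (2*I)*(9 + I) = 2*I*(9 + I))
√(V(-164) + U(76)) = √(2*(-164)*(9 - 164) + 81) = √(2*(-164)*(-155) + 81) = √(50840 + 81) = √50921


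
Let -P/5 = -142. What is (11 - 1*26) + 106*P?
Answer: 75245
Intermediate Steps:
P = 710 (P = -5*(-142) = 710)
(11 - 1*26) + 106*P = (11 - 1*26) + 106*710 = (11 - 26) + 75260 = -15 + 75260 = 75245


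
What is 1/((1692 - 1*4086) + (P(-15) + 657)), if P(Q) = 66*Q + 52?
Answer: -1/2675 ≈ -0.00037383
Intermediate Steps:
P(Q) = 52 + 66*Q
1/((1692 - 1*4086) + (P(-15) + 657)) = 1/((1692 - 1*4086) + ((52 + 66*(-15)) + 657)) = 1/((1692 - 4086) + ((52 - 990) + 657)) = 1/(-2394 + (-938 + 657)) = 1/(-2394 - 281) = 1/(-2675) = -1/2675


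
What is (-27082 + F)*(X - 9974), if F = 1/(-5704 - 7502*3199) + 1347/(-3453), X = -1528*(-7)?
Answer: -475395479728015565/24312569547 ≈ -1.9553e+7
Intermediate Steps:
X = 10696
F = -18968452457/48625139094 (F = (1/3199)/(-13206) + 1347*(-1/3453) = -1/13206*1/3199 - 449/1151 = -1/42245994 - 449/1151 = -18968452457/48625139094 ≈ -0.39010)
(-27082 + F)*(X - 9974) = (-27082 - 18968452457/48625139094)*(10696 - 9974) = -1316884985396165/48625139094*722 = -475395479728015565/24312569547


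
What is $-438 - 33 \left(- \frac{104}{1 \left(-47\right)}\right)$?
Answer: $- \frac{24018}{47} \approx -511.02$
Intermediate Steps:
$-438 - 33 \left(- \frac{104}{1 \left(-47\right)}\right) = -438 - 33 \left(- \frac{104}{-47}\right) = -438 - 33 \left(\left(-104\right) \left(- \frac{1}{47}\right)\right) = -438 - \frac{3432}{47} = - \frac{24018}{47}$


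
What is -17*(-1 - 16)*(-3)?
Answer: -867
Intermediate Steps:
-17*(-1 - 16)*(-3) = -17*(-17)*(-3) = 289*(-3) = -867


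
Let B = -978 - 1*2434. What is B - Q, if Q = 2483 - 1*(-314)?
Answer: -6209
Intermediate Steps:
Q = 2797 (Q = 2483 + 314 = 2797)
B = -3412 (B = -978 - 2434 = -3412)
B - Q = -3412 - 1*2797 = -3412 - 2797 = -6209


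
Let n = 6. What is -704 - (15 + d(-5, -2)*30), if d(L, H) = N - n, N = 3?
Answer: -629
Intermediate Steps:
d(L, H) = -3 (d(L, H) = 3 - 1*6 = 3 - 6 = -3)
-704 - (15 + d(-5, -2)*30) = -704 - (15 - 3*30) = -704 - (15 - 90) = -704 - 1*(-75) = -704 + 75 = -629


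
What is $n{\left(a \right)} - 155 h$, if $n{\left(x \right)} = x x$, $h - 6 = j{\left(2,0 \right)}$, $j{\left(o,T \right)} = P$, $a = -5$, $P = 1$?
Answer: $-1060$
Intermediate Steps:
$j{\left(o,T \right)} = 1$
$h = 7$ ($h = 6 + 1 = 7$)
$n{\left(x \right)} = x^{2}$
$n{\left(a \right)} - 155 h = \left(-5\right)^{2} - 1085 = 25 - 1085 = -1060$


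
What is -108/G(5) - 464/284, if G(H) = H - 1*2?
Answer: -2672/71 ≈ -37.634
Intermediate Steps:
G(H) = -2 + H (G(H) = H - 2 = -2 + H)
-108/G(5) - 464/284 = -108/(-2 + 5) - 464/284 = -108/3 - 464*1/284 = -108*⅓ - 116/71 = -36 - 116/71 = -2672/71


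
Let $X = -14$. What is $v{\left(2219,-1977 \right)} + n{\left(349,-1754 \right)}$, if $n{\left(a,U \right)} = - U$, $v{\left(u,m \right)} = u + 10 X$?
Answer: $3833$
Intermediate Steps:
$v{\left(u,m \right)} = -140 + u$ ($v{\left(u,m \right)} = u + 10 \left(-14\right) = u - 140 = -140 + u$)
$v{\left(2219,-1977 \right)} + n{\left(349,-1754 \right)} = \left(-140 + 2219\right) - -1754 = 2079 + 1754 = 3833$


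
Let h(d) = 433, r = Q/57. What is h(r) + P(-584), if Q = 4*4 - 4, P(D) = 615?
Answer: 1048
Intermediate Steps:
Q = 12 (Q = 16 - 4 = 12)
r = 4/19 (r = 12/57 = (1/57)*12 = 4/19 ≈ 0.21053)
h(r) + P(-584) = 433 + 615 = 1048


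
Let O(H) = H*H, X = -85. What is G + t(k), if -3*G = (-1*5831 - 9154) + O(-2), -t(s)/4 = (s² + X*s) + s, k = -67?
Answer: -106423/3 ≈ -35474.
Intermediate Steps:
O(H) = H²
t(s) = -4*s² + 336*s (t(s) = -4*((s² - 85*s) + s) = -4*(s² - 84*s) = -4*s² + 336*s)
G = 14981/3 (G = -((-1*5831 - 9154) + (-2)²)/3 = -((-5831 - 9154) + 4)/3 = -(-14985 + 4)/3 = -⅓*(-14981) = 14981/3 ≈ 4993.7)
G + t(k) = 14981/3 + 4*(-67)*(84 - 1*(-67)) = 14981/3 + 4*(-67)*(84 + 67) = 14981/3 + 4*(-67)*151 = 14981/3 - 40468 = -106423/3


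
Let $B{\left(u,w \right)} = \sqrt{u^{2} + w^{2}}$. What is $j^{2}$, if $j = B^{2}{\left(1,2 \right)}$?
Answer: $25$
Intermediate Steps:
$j = 5$ ($j = \left(\sqrt{1^{2} + 2^{2}}\right)^{2} = \left(\sqrt{1 + 4}\right)^{2} = \left(\sqrt{5}\right)^{2} = 5$)
$j^{2} = 5^{2} = 25$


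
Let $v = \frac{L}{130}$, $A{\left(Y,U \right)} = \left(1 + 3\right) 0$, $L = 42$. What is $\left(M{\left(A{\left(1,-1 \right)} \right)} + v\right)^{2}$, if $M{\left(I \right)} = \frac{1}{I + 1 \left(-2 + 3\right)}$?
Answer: $\frac{7396}{4225} \approx 1.7505$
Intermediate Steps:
$A{\left(Y,U \right)} = 0$ ($A{\left(Y,U \right)} = 4 \cdot 0 = 0$)
$v = \frac{21}{65}$ ($v = \frac{42}{130} = 42 \cdot \frac{1}{130} = \frac{21}{65} \approx 0.32308$)
$M{\left(I \right)} = \frac{1}{1 + I}$ ($M{\left(I \right)} = \frac{1}{I + 1 \cdot 1} = \frac{1}{I + 1} = \frac{1}{1 + I}$)
$\left(M{\left(A{\left(1,-1 \right)} \right)} + v\right)^{2} = \left(\frac{1}{1 + 0} + \frac{21}{65}\right)^{2} = \left(1^{-1} + \frac{21}{65}\right)^{2} = \left(1 + \frac{21}{65}\right)^{2} = \left(\frac{86}{65}\right)^{2} = \frac{7396}{4225}$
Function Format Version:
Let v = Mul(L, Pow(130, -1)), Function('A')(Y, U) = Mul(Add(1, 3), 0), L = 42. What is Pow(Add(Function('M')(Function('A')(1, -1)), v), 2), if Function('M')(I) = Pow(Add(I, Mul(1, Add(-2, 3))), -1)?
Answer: Rational(7396, 4225) ≈ 1.7505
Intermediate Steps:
Function('A')(Y, U) = 0 (Function('A')(Y, U) = Mul(4, 0) = 0)
v = Rational(21, 65) (v = Mul(42, Pow(130, -1)) = Mul(42, Rational(1, 130)) = Rational(21, 65) ≈ 0.32308)
Function('M')(I) = Pow(Add(1, I), -1) (Function('M')(I) = Pow(Add(I, Mul(1, 1)), -1) = Pow(Add(I, 1), -1) = Pow(Add(1, I), -1))
Pow(Add(Function('M')(Function('A')(1, -1)), v), 2) = Pow(Add(Pow(Add(1, 0), -1), Rational(21, 65)), 2) = Pow(Add(Pow(1, -1), Rational(21, 65)), 2) = Pow(Add(1, Rational(21, 65)), 2) = Pow(Rational(86, 65), 2) = Rational(7396, 4225)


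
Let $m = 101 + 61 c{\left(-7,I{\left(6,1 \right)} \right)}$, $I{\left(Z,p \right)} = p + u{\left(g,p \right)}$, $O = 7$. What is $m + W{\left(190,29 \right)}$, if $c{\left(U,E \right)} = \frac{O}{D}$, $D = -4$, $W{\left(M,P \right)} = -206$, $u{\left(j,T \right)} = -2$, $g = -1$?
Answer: $- \frac{847}{4} \approx -211.75$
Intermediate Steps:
$I{\left(Z,p \right)} = -2 + p$ ($I{\left(Z,p \right)} = p - 2 = -2 + p$)
$c{\left(U,E \right)} = - \frac{7}{4}$ ($c{\left(U,E \right)} = \frac{7}{-4} = 7 \left(- \frac{1}{4}\right) = - \frac{7}{4}$)
$m = - \frac{23}{4}$ ($m = 101 + 61 \left(- \frac{7}{4}\right) = 101 - \frac{427}{4} = - \frac{23}{4} \approx -5.75$)
$m + W{\left(190,29 \right)} = - \frac{23}{4} - 206 = - \frac{847}{4}$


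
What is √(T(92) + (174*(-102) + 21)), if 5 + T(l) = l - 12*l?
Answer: 2*I*√4686 ≈ 136.91*I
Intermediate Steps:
T(l) = -5 - 11*l (T(l) = -5 + (l - 12*l) = -5 - 11*l)
√(T(92) + (174*(-102) + 21)) = √((-5 - 11*92) + (174*(-102) + 21)) = √((-5 - 1012) + (-17748 + 21)) = √(-1017 - 17727) = √(-18744) = 2*I*√4686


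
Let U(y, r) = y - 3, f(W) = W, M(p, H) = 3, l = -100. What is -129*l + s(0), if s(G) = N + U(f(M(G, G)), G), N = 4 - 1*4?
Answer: 12900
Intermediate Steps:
U(y, r) = -3 + y
N = 0 (N = 4 - 4 = 0)
s(G) = 0 (s(G) = 0 + (-3 + 3) = 0 + 0 = 0)
-129*l + s(0) = -129*(-100) + 0 = 12900 + 0 = 12900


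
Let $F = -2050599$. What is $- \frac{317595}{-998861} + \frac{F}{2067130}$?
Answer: $- \frac{1391753215389}{2064775538930} \approx -0.67405$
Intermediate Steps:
$- \frac{317595}{-998861} + \frac{F}{2067130} = - \frac{317595}{-998861} - \frac{2050599}{2067130} = \left(-317595\right) \left(- \frac{1}{998861}\right) - \frac{2050599}{2067130} = \frac{317595}{998861} - \frac{2050599}{2067130} = - \frac{1391753215389}{2064775538930}$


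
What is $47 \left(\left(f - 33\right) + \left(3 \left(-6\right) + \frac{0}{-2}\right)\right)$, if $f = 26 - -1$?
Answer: $-1128$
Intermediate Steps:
$f = 27$ ($f = 26 + 1 = 27$)
$47 \left(\left(f - 33\right) + \left(3 \left(-6\right) + \frac{0}{-2}\right)\right) = 47 \left(\left(27 - 33\right) + \left(3 \left(-6\right) + \frac{0}{-2}\right)\right) = 47 \left(\left(27 - 33\right) + \left(-18 + 0 \left(- \frac{1}{2}\right)\right)\right) = 47 \left(-6 + \left(-18 + 0\right)\right) = 47 \left(-6 - 18\right) = 47 \left(-24\right) = -1128$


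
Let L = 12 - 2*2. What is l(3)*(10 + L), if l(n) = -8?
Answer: -144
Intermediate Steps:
L = 8 (L = 12 - 4 = 8)
l(3)*(10 + L) = -8*(10 + 8) = -8*18 = -144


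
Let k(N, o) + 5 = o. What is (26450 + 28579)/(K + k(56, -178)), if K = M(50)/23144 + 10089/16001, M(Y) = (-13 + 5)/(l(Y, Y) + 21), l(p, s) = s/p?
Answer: -56041514119734/185725026725 ≈ -301.74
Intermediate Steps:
k(N, o) = -5 + o
M(Y) = -4/11 (M(Y) = (-13 + 5)/(Y/Y + 21) = -8/(1 + 21) = -8/22 = -8*1/22 = -4/11)
K = 642108493/1018399646 (K = -4/11/23144 + 10089/16001 = -4/11*1/23144 + 10089*(1/16001) = -1/63646 + 10089/16001 = 642108493/1018399646 ≈ 0.63051)
(26450 + 28579)/(K + k(56, -178)) = (26450 + 28579)/(642108493/1018399646 + (-5 - 178)) = 55029/(642108493/1018399646 - 183) = 55029/(-185725026725/1018399646) = 55029*(-1018399646/185725026725) = -56041514119734/185725026725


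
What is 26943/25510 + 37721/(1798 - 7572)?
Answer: -201673457/36823685 ≈ -5.4767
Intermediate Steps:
26943/25510 + 37721/(1798 - 7572) = 26943*(1/25510) + 37721/(-5774) = 26943/25510 + 37721*(-1/5774) = 26943/25510 - 37721/5774 = -201673457/36823685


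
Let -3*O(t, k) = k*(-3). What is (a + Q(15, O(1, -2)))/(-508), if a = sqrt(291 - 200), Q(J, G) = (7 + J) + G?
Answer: -5/127 - sqrt(91)/508 ≈ -0.058148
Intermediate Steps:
O(t, k) = k (O(t, k) = -k*(-3)/3 = -(-1)*k = k)
Q(J, G) = 7 + G + J
a = sqrt(91) ≈ 9.5394
(a + Q(15, O(1, -2)))/(-508) = (sqrt(91) + (7 - 2 + 15))/(-508) = -(sqrt(91) + 20)/508 = -(20 + sqrt(91))/508 = -5/127 - sqrt(91)/508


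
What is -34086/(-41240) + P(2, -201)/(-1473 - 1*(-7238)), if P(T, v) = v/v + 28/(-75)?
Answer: 1473987253/1783114500 ≈ 0.82664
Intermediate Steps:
P(T, v) = 47/75 (P(T, v) = 1 + 28*(-1/75) = 1 - 28/75 = 47/75)
-34086/(-41240) + P(2, -201)/(-1473 - 1*(-7238)) = -34086/(-41240) + 47/(75*(-1473 - 1*(-7238))) = -34086*(-1/41240) + 47/(75*(-1473 + 7238)) = 17043/20620 + (47/75)/5765 = 17043/20620 + (47/75)*(1/5765) = 17043/20620 + 47/432375 = 1473987253/1783114500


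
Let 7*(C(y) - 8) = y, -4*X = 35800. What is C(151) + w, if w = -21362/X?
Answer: 1001092/31325 ≈ 31.958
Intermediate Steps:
X = -8950 (X = -¼*35800 = -8950)
w = 10681/4475 (w = -21362/(-8950) = -21362*(-1/8950) = 10681/4475 ≈ 2.3868)
C(y) = 8 + y/7
C(151) + w = (8 + (⅐)*151) + 10681/4475 = (8 + 151/7) + 10681/4475 = 207/7 + 10681/4475 = 1001092/31325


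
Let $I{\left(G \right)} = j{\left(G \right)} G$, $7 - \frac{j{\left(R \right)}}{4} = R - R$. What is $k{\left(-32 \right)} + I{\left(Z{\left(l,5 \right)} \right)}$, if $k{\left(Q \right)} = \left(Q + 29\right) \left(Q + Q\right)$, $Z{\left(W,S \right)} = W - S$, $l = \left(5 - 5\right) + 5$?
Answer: $192$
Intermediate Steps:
$j{\left(R \right)} = 28$ ($j{\left(R \right)} = 28 - 4 \left(R - R\right) = 28 - 0 = 28 + 0 = 28$)
$l = 5$ ($l = 0 + 5 = 5$)
$k{\left(Q \right)} = 2 Q \left(29 + Q\right)$ ($k{\left(Q \right)} = \left(29 + Q\right) 2 Q = 2 Q \left(29 + Q\right)$)
$I{\left(G \right)} = 28 G$
$k{\left(-32 \right)} + I{\left(Z{\left(l,5 \right)} \right)} = 2 \left(-32\right) \left(29 - 32\right) + 28 \left(5 - 5\right) = 2 \left(-32\right) \left(-3\right) + 28 \left(5 - 5\right) = 192 + 28 \cdot 0 = 192 + 0 = 192$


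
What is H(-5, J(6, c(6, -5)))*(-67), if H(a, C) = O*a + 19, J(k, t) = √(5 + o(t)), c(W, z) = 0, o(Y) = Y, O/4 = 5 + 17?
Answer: 28207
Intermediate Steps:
O = 88 (O = 4*(5 + 17) = 4*22 = 88)
J(k, t) = √(5 + t)
H(a, C) = 19 + 88*a (H(a, C) = 88*a + 19 = 19 + 88*a)
H(-5, J(6, c(6, -5)))*(-67) = (19 + 88*(-5))*(-67) = (19 - 440)*(-67) = -421*(-67) = 28207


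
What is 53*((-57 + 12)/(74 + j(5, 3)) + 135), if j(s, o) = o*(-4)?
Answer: 441225/62 ≈ 7116.5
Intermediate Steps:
j(s, o) = -4*o
53*((-57 + 12)/(74 + j(5, 3)) + 135) = 53*((-57 + 12)/(74 - 4*3) + 135) = 53*(-45/(74 - 12) + 135) = 53*(-45/62 + 135) = 53*(8325/62) = 441225/62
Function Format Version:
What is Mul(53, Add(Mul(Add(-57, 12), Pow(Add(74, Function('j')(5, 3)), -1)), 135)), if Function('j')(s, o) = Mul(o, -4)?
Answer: Rational(441225, 62) ≈ 7116.5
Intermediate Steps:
Function('j')(s, o) = Mul(-4, o)
Mul(53, Add(Mul(Add(-57, 12), Pow(Add(74, Function('j')(5, 3)), -1)), 135)) = Mul(53, Add(Mul(Add(-57, 12), Pow(Add(74, Mul(-4, 3)), -1)), 135)) = Mul(53, Add(Mul(-45, Pow(Add(74, -12), -1)), 135)) = Mul(53, Add(Mul(-45, Pow(62, -1)), 135)) = Mul(53, Add(Mul(-45, Rational(1, 62)), 135)) = Mul(53, Add(Rational(-45, 62), 135)) = Mul(53, Rational(8325, 62)) = Rational(441225, 62)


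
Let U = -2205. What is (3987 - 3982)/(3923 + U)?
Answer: 5/1718 ≈ 0.0029104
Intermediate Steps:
(3987 - 3982)/(3923 + U) = (3987 - 3982)/(3923 - 2205) = 5/1718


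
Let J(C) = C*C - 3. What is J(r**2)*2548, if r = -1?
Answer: -5096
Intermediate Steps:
J(C) = -3 + C**2 (J(C) = C**2 - 3 = -3 + C**2)
J(r**2)*2548 = (-3 + ((-1)**2)**2)*2548 = (-3 + 1**2)*2548 = (-3 + 1)*2548 = -2*2548 = -5096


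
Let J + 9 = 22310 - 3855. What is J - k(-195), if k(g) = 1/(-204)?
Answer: 3762985/204 ≈ 18446.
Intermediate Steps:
k(g) = -1/204
J = 18446 (J = -9 + (22310 - 3855) = -9 + 18455 = 18446)
J - k(-195) = 18446 - 1*(-1/204) = 18446 + 1/204 = 3762985/204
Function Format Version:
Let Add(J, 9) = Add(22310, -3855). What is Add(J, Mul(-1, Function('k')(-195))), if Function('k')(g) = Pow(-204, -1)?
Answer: Rational(3762985, 204) ≈ 18446.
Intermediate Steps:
Function('k')(g) = Rational(-1, 204)
J = 18446 (J = Add(-9, Add(22310, -3855)) = Add(-9, 18455) = 18446)
Add(J, Mul(-1, Function('k')(-195))) = Add(18446, Mul(-1, Rational(-1, 204))) = Add(18446, Rational(1, 204)) = Rational(3762985, 204)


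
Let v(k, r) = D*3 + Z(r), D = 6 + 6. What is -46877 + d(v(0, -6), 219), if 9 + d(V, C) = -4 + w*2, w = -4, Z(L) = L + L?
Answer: -46898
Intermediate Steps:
Z(L) = 2*L
D = 12
v(k, r) = 36 + 2*r (v(k, r) = 12*3 + 2*r = 36 + 2*r)
d(V, C) = -21 (d(V, C) = -9 + (-4 - 4*2) = -9 + (-4 - 8) = -9 - 12 = -21)
-46877 + d(v(0, -6), 219) = -46877 - 21 = -46898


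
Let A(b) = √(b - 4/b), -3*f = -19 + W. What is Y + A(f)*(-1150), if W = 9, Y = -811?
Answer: -811 - 920*√30/3 ≈ -2490.7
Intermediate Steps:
f = 10/3 (f = -(-19 + 9)/3 = -⅓*(-10) = 10/3 ≈ 3.3333)
Y + A(f)*(-1150) = -811 + √(10/3 - 4/10/3)*(-1150) = -811 + √(10/3 - 4*3/10)*(-1150) = -811 + √(10/3 - 6/5)*(-1150) = -811 + √(32/15)*(-1150) = -811 + (4*√30/15)*(-1150) = -811 - 920*√30/3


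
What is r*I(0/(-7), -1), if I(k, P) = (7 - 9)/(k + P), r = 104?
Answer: 208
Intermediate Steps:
I(k, P) = -2/(P + k)
r*I(0/(-7), -1) = 104*(-2/(-1 + 0/(-7))) = 104*(-2/(-1 + 0*(-⅐))) = 104*(-2/(-1 + 0)) = 104*(-2/(-1)) = 104*(-2*(-1)) = 104*2 = 208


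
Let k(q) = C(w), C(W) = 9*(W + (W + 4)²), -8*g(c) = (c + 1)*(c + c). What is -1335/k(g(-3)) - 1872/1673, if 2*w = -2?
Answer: -789413/40152 ≈ -19.661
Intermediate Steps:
w = -1 (w = (½)*(-2) = -1)
g(c) = -c*(1 + c)/4 (g(c) = -(c + 1)*(c + c)/8 = -(1 + c)*2*c/8 = -c*(1 + c)/4)
C(W) = 9*W + 9*(4 + W)² (C(W) = 9*(W + (4 + W)²) = 9*W + 9*(4 + W)²)
k(q) = 72 (k(q) = 9*(-1) + 9*(4 - 1)² = -9 + 9*3² = -9 + 9*9 = -9 + 81 = 72)
-1335/k(g(-3)) - 1872/1673 = -1335/72 - 1872/1673 = -1335*1/72 - 1872*1/1673 = -445/24 - 1872/1673 = -789413/40152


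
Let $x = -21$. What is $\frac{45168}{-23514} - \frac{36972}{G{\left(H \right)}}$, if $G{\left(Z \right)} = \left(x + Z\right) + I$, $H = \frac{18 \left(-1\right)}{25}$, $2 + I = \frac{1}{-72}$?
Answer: $\frac{260486278712}{167423599} \approx 1555.9$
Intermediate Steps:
$I = - \frac{145}{72}$ ($I = -2 + \frac{1}{-72} = -2 - \frac{1}{72} = - \frac{145}{72} \approx -2.0139$)
$H = - \frac{18}{25}$ ($H = \left(-18\right) \frac{1}{25} = - \frac{18}{25} \approx -0.72$)
$G{\left(Z \right)} = - \frac{1657}{72} + Z$ ($G{\left(Z \right)} = \left(-21 + Z\right) - \frac{145}{72} = - \frac{1657}{72} + Z$)
$\frac{45168}{-23514} - \frac{36972}{G{\left(H \right)}} = \frac{45168}{-23514} - \frac{36972}{- \frac{1657}{72} - \frac{18}{25}} = 45168 \left(- \frac{1}{23514}\right) - \frac{36972}{- \frac{42721}{1800}} = - \frac{7528}{3919} - - \frac{66549600}{42721} = - \frac{7528}{3919} + \frac{66549600}{42721} = \frac{260486278712}{167423599}$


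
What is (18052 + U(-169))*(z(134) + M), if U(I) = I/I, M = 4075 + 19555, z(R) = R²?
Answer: 750752058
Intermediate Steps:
M = 23630
U(I) = 1
(18052 + U(-169))*(z(134) + M) = (18052 + 1)*(134² + 23630) = 18053*(17956 + 23630) = 18053*41586 = 750752058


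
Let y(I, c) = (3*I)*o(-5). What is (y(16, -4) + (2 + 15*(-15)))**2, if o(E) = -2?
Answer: 101761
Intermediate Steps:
y(I, c) = -6*I (y(I, c) = (3*I)*(-2) = -6*I)
(y(16, -4) + (2 + 15*(-15)))**2 = (-6*16 + (2 + 15*(-15)))**2 = (-96 + (2 - 225))**2 = (-96 - 223)**2 = (-319)**2 = 101761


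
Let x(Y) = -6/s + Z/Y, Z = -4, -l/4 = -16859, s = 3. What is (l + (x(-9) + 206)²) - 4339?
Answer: 8496457/81 ≈ 1.0489e+5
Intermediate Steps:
l = 67436 (l = -4*(-16859) = 67436)
x(Y) = -2 - 4/Y (x(Y) = -6/3 - 4/Y = -6*⅓ - 4/Y = -2 - 4/Y)
(l + (x(-9) + 206)²) - 4339 = (67436 + ((-2 - 4/(-9)) + 206)²) - 4339 = (67436 + ((-2 - 4*(-⅑)) + 206)²) - 4339 = (67436 + ((-2 + 4/9) + 206)²) - 4339 = (67436 + (-14/9 + 206)²) - 4339 = (67436 + (1840/9)²) - 4339 = (67436 + 3385600/81) - 4339 = 8847916/81 - 4339 = 8496457/81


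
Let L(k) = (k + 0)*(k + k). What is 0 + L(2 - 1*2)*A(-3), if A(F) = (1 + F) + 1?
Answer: 0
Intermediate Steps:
A(F) = 2 + F
L(k) = 2*k² (L(k) = k*(2*k) = 2*k²)
0 + L(2 - 1*2)*A(-3) = 0 + (2*(2 - 1*2)²)*(2 - 3) = 0 + (2*(2 - 2)²)*(-1) = 0 + (2*0²)*(-1) = 0 + (2*0)*(-1) = 0 + 0*(-1) = 0 + 0 = 0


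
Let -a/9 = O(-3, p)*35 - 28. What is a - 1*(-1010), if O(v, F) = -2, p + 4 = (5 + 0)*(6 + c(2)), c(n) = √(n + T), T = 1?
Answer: 1892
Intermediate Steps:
c(n) = √(1 + n) (c(n) = √(n + 1) = √(1 + n))
p = 26 + 5*√3 (p = -4 + (5 + 0)*(6 + √(1 + 2)) = -4 + 5*(6 + √3) = -4 + (30 + 5*√3) = 26 + 5*√3 ≈ 34.660)
a = 882 (a = -9*(-2*35 - 28) = -9*(-70 - 28) = -9*(-98) = 882)
a - 1*(-1010) = 882 - 1*(-1010) = 882 + 1010 = 1892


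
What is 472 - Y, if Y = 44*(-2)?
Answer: 560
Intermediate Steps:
Y = -88
472 - Y = 472 - 1*(-88) = 472 + 88 = 560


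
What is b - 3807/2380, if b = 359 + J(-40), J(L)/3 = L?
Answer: 565013/2380 ≈ 237.40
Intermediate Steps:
J(L) = 3*L
b = 239 (b = 359 + 3*(-40) = 359 - 120 = 239)
b - 3807/2380 = 239 - 3807/2380 = 565013/2380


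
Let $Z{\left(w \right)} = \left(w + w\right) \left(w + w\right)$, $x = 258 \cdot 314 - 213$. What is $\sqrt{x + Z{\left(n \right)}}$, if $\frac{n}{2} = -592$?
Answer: $\sqrt{5688223} \approx 2385.0$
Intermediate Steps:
$n = -1184$ ($n = 2 \left(-592\right) = -1184$)
$x = 80799$ ($x = 81012 - 213 = 80799$)
$Z{\left(w \right)} = 4 w^{2}$ ($Z{\left(w \right)} = 2 w 2 w = 4 w^{2}$)
$\sqrt{x + Z{\left(n \right)}} = \sqrt{80799 + 4 \left(-1184\right)^{2}} = \sqrt{80799 + 4 \cdot 1401856} = \sqrt{80799 + 5607424} = \sqrt{5688223}$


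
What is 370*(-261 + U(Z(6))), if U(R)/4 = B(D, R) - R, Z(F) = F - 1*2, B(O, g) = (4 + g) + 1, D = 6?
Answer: -89170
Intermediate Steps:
B(O, g) = 5 + g
Z(F) = -2 + F (Z(F) = F - 2 = -2 + F)
U(R) = 20 (U(R) = 4*((5 + R) - R) = 4*5 = 20)
370*(-261 + U(Z(6))) = 370*(-261 + 20) = 370*(-241) = -89170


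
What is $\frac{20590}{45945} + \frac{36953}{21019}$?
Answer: $\frac{426117359}{193143591} \approx 2.2062$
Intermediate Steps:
$\frac{20590}{45945} + \frac{36953}{21019} = 20590 \cdot \frac{1}{45945} + 36953 \cdot \frac{1}{21019} = \frac{4118}{9189} + \frac{36953}{21019} = \frac{426117359}{193143591}$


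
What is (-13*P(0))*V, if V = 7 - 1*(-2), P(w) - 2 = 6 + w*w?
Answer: -936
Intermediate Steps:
P(w) = 8 + w**2 (P(w) = 2 + (6 + w*w) = 2 + (6 + w**2) = 8 + w**2)
V = 9 (V = 7 + 2 = 9)
(-13*P(0))*V = -13*(8 + 0**2)*9 = -13*(8 + 0)*9 = -13*8*9 = -104*9 = -936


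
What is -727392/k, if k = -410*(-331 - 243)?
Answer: -181848/58835 ≈ -3.0908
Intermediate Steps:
k = 235340 (k = -410*(-574) = 235340)
-727392/k = -727392/235340 = -727392*1/235340 = -181848/58835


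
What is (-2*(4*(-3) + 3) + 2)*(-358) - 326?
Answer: -7486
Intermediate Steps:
(-2*(4*(-3) + 3) + 2)*(-358) - 326 = (-2*(-12 + 3) + 2)*(-358) - 326 = (-2*(-9) + 2)*(-358) - 326 = (18 + 2)*(-358) - 326 = 20*(-358) - 326 = -7160 - 326 = -7486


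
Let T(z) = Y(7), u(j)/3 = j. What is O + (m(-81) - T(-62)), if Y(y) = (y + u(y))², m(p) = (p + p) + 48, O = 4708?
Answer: 3810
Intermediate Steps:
u(j) = 3*j
m(p) = 48 + 2*p (m(p) = 2*p + 48 = 48 + 2*p)
Y(y) = 16*y² (Y(y) = (y + 3*y)² = (4*y)² = 16*y²)
T(z) = 784 (T(z) = 16*7² = 16*49 = 784)
O + (m(-81) - T(-62)) = 4708 + ((48 + 2*(-81)) - 1*784) = 4708 + ((48 - 162) - 784) = 4708 + (-114 - 784) = 4708 - 898 = 3810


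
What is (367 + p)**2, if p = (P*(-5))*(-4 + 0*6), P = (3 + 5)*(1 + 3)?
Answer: 1014049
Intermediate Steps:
P = 32 (P = 8*4 = 32)
p = 640 (p = (32*(-5))*(-4 + 0*6) = -160*(-4 + 0) = -160*(-4) = 640)
(367 + p)**2 = (367 + 640)**2 = 1007**2 = 1014049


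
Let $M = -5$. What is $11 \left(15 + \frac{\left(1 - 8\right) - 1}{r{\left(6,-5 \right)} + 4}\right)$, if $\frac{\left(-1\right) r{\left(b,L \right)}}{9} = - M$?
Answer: $\frac{6853}{41} \approx 167.15$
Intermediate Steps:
$r{\left(b,L \right)} = -45$ ($r{\left(b,L \right)} = - 9 \left(\left(-1\right) \left(-5\right)\right) = \left(-9\right) 5 = -45$)
$11 \left(15 + \frac{\left(1 - 8\right) - 1}{r{\left(6,-5 \right)} + 4}\right) = 11 \left(15 + \frac{\left(1 - 8\right) - 1}{-45 + 4}\right) = 11 \left(15 + \frac{\left(1 - 8\right) - 1}{-41}\right) = 11 \left(15 + \left(-7 - 1\right) \left(- \frac{1}{41}\right)\right) = 11 \left(15 - - \frac{8}{41}\right) = 11 \left(15 + \frac{8}{41}\right) = 11 \cdot \frac{623}{41} = \frac{6853}{41}$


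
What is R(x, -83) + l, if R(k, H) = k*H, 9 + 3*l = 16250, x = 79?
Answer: -3430/3 ≈ -1143.3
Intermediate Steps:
l = 16241/3 (l = -3 + (⅓)*16250 = -3 + 16250/3 = 16241/3 ≈ 5413.7)
R(k, H) = H*k
R(x, -83) + l = -83*79 + 16241/3 = -6557 + 16241/3 = -3430/3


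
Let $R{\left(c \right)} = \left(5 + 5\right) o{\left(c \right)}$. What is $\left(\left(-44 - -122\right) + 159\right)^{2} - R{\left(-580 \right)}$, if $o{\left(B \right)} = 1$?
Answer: $56159$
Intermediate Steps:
$R{\left(c \right)} = 10$ ($R{\left(c \right)} = \left(5 + 5\right) 1 = 10 \cdot 1 = 10$)
$\left(\left(-44 - -122\right) + 159\right)^{2} - R{\left(-580 \right)} = \left(\left(-44 - -122\right) + 159\right)^{2} - 10 = \left(\left(-44 + 122\right) + 159\right)^{2} - 10 = \left(78 + 159\right)^{2} - 10 = 237^{2} - 10 = 56169 - 10 = 56159$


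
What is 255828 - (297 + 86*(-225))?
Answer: 274881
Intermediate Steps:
255828 - (297 + 86*(-225)) = 255828 - (297 - 19350) = 255828 - 1*(-19053) = 255828 + 19053 = 274881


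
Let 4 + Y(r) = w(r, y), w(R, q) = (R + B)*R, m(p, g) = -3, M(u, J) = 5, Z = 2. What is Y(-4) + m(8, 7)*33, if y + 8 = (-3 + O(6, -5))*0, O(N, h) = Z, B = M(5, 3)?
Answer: -107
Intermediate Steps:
B = 5
O(N, h) = 2
y = -8 (y = -8 + (-3 + 2)*0 = -8 - 1*0 = -8 + 0 = -8)
w(R, q) = R*(5 + R) (w(R, q) = (R + 5)*R = (5 + R)*R = R*(5 + R))
Y(r) = -4 + r*(5 + r)
Y(-4) + m(8, 7)*33 = (-4 - 4*(5 - 4)) - 3*33 = (-4 - 4*1) - 99 = (-4 - 4) - 99 = -8 - 99 = -107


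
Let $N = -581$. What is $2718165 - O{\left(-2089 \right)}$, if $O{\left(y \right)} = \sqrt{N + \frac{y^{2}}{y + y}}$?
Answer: $2718165 - \frac{i \sqrt{6502}}{2} \approx 2.7182 \cdot 10^{6} - 40.318 i$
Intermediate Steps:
$O{\left(y \right)} = \sqrt{-581 + \frac{y}{2}}$ ($O{\left(y \right)} = \sqrt{-581 + \frac{y^{2}}{y + y}} = \sqrt{-581 + \frac{y^{2}}{2 y}} = \sqrt{-581 + \frac{1}{2 y} y^{2}} = \sqrt{-581 + \frac{y}{2}}$)
$2718165 - O{\left(-2089 \right)} = 2718165 - \frac{\sqrt{-2324 + 2 \left(-2089\right)}}{2} = 2718165 - \frac{\sqrt{-2324 - 4178}}{2} = 2718165 - \frac{\sqrt{-6502}}{2} = 2718165 - \frac{i \sqrt{6502}}{2}$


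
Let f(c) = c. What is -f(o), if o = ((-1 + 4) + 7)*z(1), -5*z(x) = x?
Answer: 2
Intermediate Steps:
z(x) = -x/5
o = -2 (o = ((-1 + 4) + 7)*(-1/5*1) = (3 + 7)*(-1/5) = 10*(-1/5) = -2)
-f(o) = -1*(-2) = 2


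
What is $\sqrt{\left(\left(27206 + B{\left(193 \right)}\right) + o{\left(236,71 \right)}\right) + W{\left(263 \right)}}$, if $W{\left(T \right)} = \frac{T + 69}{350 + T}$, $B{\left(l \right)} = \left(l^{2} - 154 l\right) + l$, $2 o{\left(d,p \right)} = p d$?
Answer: $\frac{2 \sqrt{4068126073}}{613} \approx 208.1$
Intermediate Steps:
$o{\left(d,p \right)} = \frac{d p}{2}$ ($o{\left(d,p \right)} = \frac{p d}{2} = \frac{d p}{2}$)
$B{\left(l \right)} = l^{2} - 153 l$
$W{\left(T \right)} = \frac{69 + T}{350 + T}$
$\sqrt{\left(\left(27206 + B{\left(193 \right)}\right) + o{\left(236,71 \right)}\right) + W{\left(263 \right)}} = \sqrt{\left(\left(27206 + 193 \left(-153 + 193\right)\right) + \frac{1}{2} \cdot 236 \cdot 71\right) + \frac{69 + 263}{350 + 263}} = \sqrt{\left(\left(27206 + 193 \cdot 40\right) + 8378\right) + \frac{1}{613} \cdot 332} = \sqrt{\left(\left(27206 + 7720\right) + 8378\right) + \frac{1}{613} \cdot 332} = \sqrt{\left(34926 + 8378\right) + \frac{332}{613}} = \sqrt{43304 + \frac{332}{613}} = \sqrt{\frac{26545684}{613}} = \frac{2 \sqrt{4068126073}}{613}$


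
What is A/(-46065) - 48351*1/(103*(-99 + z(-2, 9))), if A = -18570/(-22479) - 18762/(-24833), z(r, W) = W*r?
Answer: 46048472791242611/11477216490167415 ≈ 4.0122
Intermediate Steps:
A = 294299936/186073669 (A = -18570*(-1/22479) - 18762*(-1/24833) = 6190/7493 + 18762/24833 = 294299936/186073669 ≈ 1.5816)
A/(-46065) - 48351*1/(103*(-99 + z(-2, 9))) = (294299936/186073669)/(-46065) - 48351*1/(103*(-99 + 9*(-2))) = (294299936/186073669)*(-1/46065) - 48351*1/(103*(-99 - 18)) = -294299936/8571483562485 - 48351/((-117*103)) = -294299936/8571483562485 - 48351/(-12051) = -294299936/8571483562485 - 48351*(-1/12051) = -294299936/8571483562485 + 16117/4017 = 46048472791242611/11477216490167415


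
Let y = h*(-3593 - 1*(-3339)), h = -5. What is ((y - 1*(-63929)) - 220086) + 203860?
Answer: 48973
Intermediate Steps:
y = 1270 (y = -5*(-3593 - 1*(-3339)) = -5*(-3593 + 3339) = -5*(-254) = 1270)
((y - 1*(-63929)) - 220086) + 203860 = ((1270 - 1*(-63929)) - 220086) + 203860 = ((1270 + 63929) - 220086) + 203860 = (65199 - 220086) + 203860 = -154887 + 203860 = 48973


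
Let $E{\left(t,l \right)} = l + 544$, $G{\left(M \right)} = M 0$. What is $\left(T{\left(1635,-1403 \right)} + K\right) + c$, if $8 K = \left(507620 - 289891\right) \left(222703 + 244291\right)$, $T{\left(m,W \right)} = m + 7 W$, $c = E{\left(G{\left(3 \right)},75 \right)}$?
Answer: $\frac{50839038045}{4} \approx 1.271 \cdot 10^{10}$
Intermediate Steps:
$G{\left(M \right)} = 0$
$E{\left(t,l \right)} = 544 + l$
$c = 619$ ($c = 544 + 75 = 619$)
$K = \frac{50839068313}{4}$ ($K = \frac{\left(507620 - 289891\right) \left(222703 + 244291\right)}{8} = \frac{217729 \cdot 466994}{8} = \frac{1}{8} \cdot 101678136626 = \frac{50839068313}{4} \approx 1.271 \cdot 10^{10}$)
$\left(T{\left(1635,-1403 \right)} + K\right) + c = \left(\left(1635 + 7 \left(-1403\right)\right) + \frac{50839068313}{4}\right) + 619 = \left(\left(1635 - 9821\right) + \frac{50839068313}{4}\right) + 619 = \left(-8186 + \frac{50839068313}{4}\right) + 619 = \frac{50839035569}{4} + 619 = \frac{50839038045}{4}$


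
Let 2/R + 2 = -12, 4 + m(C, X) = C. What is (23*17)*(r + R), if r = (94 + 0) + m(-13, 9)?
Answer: 210358/7 ≈ 30051.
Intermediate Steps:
m(C, X) = -4 + C
R = -⅐ (R = 2/(-2 - 12) = 2/(-14) = 2*(-1/14) = -⅐ ≈ -0.14286)
r = 77 (r = (94 + 0) + (-4 - 13) = 94 - 17 = 77)
(23*17)*(r + R) = (23*17)*(77 - ⅐) = 391*(538/7) = 210358/7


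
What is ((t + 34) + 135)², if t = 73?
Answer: 58564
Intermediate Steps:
((t + 34) + 135)² = ((73 + 34) + 135)² = (107 + 135)² = 242² = 58564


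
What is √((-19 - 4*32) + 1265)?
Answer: √1118 ≈ 33.437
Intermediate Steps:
√((-19 - 4*32) + 1265) = √((-19 - 128) + 1265) = √(-147 + 1265) = √1118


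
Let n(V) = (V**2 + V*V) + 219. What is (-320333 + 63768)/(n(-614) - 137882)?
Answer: -256565/616329 ≈ -0.41628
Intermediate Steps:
n(V) = 219 + 2*V**2 (n(V) = (V**2 + V**2) + 219 = 2*V**2 + 219 = 219 + 2*V**2)
(-320333 + 63768)/(n(-614) - 137882) = (-320333 + 63768)/((219 + 2*(-614)**2) - 137882) = -256565/((219 + 2*376996) - 137882) = -256565/((219 + 753992) - 137882) = -256565/(754211 - 137882) = -256565/616329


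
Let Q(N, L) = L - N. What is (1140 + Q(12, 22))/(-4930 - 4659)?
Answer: -1150/9589 ≈ -0.11993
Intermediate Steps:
(1140 + Q(12, 22))/(-4930 - 4659) = (1140 + (22 - 1*12))/(-4930 - 4659) = (1140 + (22 - 12))/(-9589) = (1140 + 10)*(-1/9589) = 1150*(-1/9589) = -1150/9589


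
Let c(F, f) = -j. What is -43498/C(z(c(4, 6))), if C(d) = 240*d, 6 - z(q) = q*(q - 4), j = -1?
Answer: -21749/1080 ≈ -20.138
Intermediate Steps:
c(F, f) = 1 (c(F, f) = -1*(-1) = 1)
z(q) = 6 - q*(-4 + q) (z(q) = 6 - q*(q - 4) = 6 - q*(-4 + q))
-43498/C(z(c(4, 6))) = -43498*1/(240*(6 - 1*1**2 + 4*1)) = -43498*1/(240*(6 - 1*1 + 4)) = -43498*1/(240*(6 - 1 + 4)) = -43498/(240*9) = -43498/2160 = -43498*1/2160 = -21749/1080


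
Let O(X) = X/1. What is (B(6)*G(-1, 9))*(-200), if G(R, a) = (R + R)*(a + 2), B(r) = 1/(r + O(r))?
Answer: 1100/3 ≈ 366.67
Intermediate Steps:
O(X) = X (O(X) = X*1 = X)
B(r) = 1/(2*r) (B(r) = 1/(r + r) = 1/(2*r))
G(R, a) = 2*R*(2 + a) (G(R, a) = (2*R)*(2 + a) = 2*R*(2 + a))
(B(6)*G(-1, 9))*(-200) = (((1/2)/6)*(2*(-1)*(2 + 9)))*(-200) = (((1/2)*(1/6))*(2*(-1)*11))*(-200) = ((1/12)*(-22))*(-200) = -11/6*(-200) = 1100/3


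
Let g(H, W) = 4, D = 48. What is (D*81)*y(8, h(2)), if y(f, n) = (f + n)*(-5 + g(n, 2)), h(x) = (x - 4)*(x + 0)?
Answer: -15552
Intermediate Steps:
h(x) = x*(-4 + x) (h(x) = (-4 + x)*x = x*(-4 + x))
y(f, n) = -f - n (y(f, n) = (f + n)*(-5 + 4) = (f + n)*(-1) = -f - n)
(D*81)*y(8, h(2)) = (48*81)*(-1*8 - 2*(-4 + 2)) = 3888*(-8 - 2*(-2)) = 3888*(-8 - 1*(-4)) = 3888*(-8 + 4) = 3888*(-4) = -15552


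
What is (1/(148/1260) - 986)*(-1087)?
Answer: 39313529/37 ≈ 1.0625e+6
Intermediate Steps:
(1/(148/1260) - 986)*(-1087) = (1/(148*(1/1260)) - 986)*(-1087) = (1/(37/315) - 986)*(-1087) = (315/37 - 986)*(-1087) = -36167/37*(-1087) = 39313529/37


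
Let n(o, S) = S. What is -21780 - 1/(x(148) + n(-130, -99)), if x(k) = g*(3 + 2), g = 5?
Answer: -1611719/74 ≈ -21780.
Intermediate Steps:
x(k) = 25 (x(k) = 5*(3 + 2) = 5*5 = 25)
-21780 - 1/(x(148) + n(-130, -99)) = -21780 - 1/(25 - 99) = -21780 - 1/(-74) = -21780 - 1*(-1/74) = -21780 + 1/74 = -1611719/74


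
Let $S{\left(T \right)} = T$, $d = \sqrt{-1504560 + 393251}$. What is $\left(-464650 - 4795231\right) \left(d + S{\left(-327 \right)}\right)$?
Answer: $1719981087 - 5259881 i \sqrt{1111309} \approx 1.72 \cdot 10^{9} - 5.5449 \cdot 10^{9} i$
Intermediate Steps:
$d = i \sqrt{1111309}$ ($d = \sqrt{-1111309} = i \sqrt{1111309} \approx 1054.2 i$)
$\left(-464650 - 4795231\right) \left(d + S{\left(-327 \right)}\right) = \left(-464650 - 4795231\right) \left(i \sqrt{1111309} - 327\right) = - 5259881 \left(-327 + i \sqrt{1111309}\right) = 1719981087 - 5259881 i \sqrt{1111309}$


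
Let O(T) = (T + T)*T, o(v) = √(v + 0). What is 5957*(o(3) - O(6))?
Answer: -428904 + 5957*√3 ≈ -4.1859e+5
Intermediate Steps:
o(v) = √v
O(T) = 2*T² (O(T) = (2*T)*T = 2*T²)
5957*(o(3) - O(6)) = 5957*(√3 - 2*6²) = 5957*(√3 - 2*36) = 5957*(√3 - 1*72) = 5957*(√3 - 72) = 5957*(-72 + √3) = -428904 + 5957*√3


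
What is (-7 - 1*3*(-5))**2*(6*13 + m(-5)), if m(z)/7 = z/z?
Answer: 5440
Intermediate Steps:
m(z) = 7 (m(z) = 7*(z/z) = 7*1 = 7)
(-7 - 1*3*(-5))**2*(6*13 + m(-5)) = (-7 - 1*3*(-5))**2*(6*13 + 7) = (-7 - 3*(-5))**2*(78 + 7) = (-7 + 15)**2*85 = 8**2*85 = 64*85 = 5440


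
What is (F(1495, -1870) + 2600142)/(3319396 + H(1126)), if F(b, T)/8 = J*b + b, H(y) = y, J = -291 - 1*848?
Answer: -5505169/1660261 ≈ -3.3158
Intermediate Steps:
J = -1139 (J = -291 - 848 = -1139)
F(b, T) = -9104*b (F(b, T) = 8*(-1139*b + b) = 8*(-1138*b) = -9104*b)
(F(1495, -1870) + 2600142)/(3319396 + H(1126)) = (-9104*1495 + 2600142)/(3319396 + 1126) = (-13610480 + 2600142)/3320522 = -11010338*1/3320522 = -5505169/1660261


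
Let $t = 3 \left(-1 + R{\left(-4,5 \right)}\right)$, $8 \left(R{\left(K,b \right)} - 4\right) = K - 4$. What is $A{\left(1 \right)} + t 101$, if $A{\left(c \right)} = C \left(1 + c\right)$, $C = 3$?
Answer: $612$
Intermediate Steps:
$R{\left(K,b \right)} = \frac{7}{2} + \frac{K}{8}$ ($R{\left(K,b \right)} = 4 + \frac{K - 4}{8} = 4 + \frac{-4 + K}{8} = 4 + \left(- \frac{1}{2} + \frac{K}{8}\right) = \frac{7}{2} + \frac{K}{8}$)
$A{\left(c \right)} = 3 + 3 c$ ($A{\left(c \right)} = 3 \left(1 + c\right) = 3 + 3 c$)
$t = 6$ ($t = 3 \left(-1 + \left(\frac{7}{2} + \frac{1}{8} \left(-4\right)\right)\right) = 3 \left(-1 + \left(\frac{7}{2} - \frac{1}{2}\right)\right) = 3 \left(-1 + 3\right) = 3 \cdot 2 = 6$)
$A{\left(1 \right)} + t 101 = \left(3 + 3 \cdot 1\right) + 6 \cdot 101 = \left(3 + 3\right) + 606 = 6 + 606 = 612$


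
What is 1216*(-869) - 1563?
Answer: -1058267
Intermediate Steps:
1216*(-869) - 1563 = -1056704 - 1563 = -1058267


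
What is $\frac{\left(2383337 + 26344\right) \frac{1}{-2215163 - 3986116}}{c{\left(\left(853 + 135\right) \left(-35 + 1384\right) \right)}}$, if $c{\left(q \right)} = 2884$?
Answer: $- \frac{803227}{5961496212} \approx -0.00013474$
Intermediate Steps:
$\frac{\left(2383337 + 26344\right) \frac{1}{-2215163 - 3986116}}{c{\left(\left(853 + 135\right) \left(-35 + 1384\right) \right)}} = \frac{\left(2383337 + 26344\right) \frac{1}{-2215163 - 3986116}}{2884} = \frac{2409681}{-6201279} \cdot \frac{1}{2884} = 2409681 \left(- \frac{1}{6201279}\right) \frac{1}{2884} = \left(- \frac{803227}{2067093}\right) \frac{1}{2884} = - \frac{803227}{5961496212}$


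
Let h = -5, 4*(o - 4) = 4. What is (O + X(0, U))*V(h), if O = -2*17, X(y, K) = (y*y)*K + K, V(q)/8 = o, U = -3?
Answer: -1480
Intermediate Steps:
o = 5 (o = 4 + (¼)*4 = 4 + 1 = 5)
V(q) = 40 (V(q) = 8*5 = 40)
X(y, K) = K + K*y² (X(y, K) = y²*K + K = K*y² + K = K + K*y²)
O = -34
(O + X(0, U))*V(h) = (-34 - 3*(1 + 0²))*40 = (-34 - 3*(1 + 0))*40 = (-34 - 3*1)*40 = (-34 - 3)*40 = -37*40 = -1480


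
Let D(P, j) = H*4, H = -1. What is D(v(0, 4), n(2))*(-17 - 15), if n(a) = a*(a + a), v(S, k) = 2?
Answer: 128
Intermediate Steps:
n(a) = 2*a² (n(a) = a*(2*a) = 2*a²)
D(P, j) = -4 (D(P, j) = -1*4 = -4)
D(v(0, 4), n(2))*(-17 - 15) = -4*(-17 - 15) = -4*(-32) = 128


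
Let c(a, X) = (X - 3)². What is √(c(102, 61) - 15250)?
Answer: I*√11886 ≈ 109.02*I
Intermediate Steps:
c(a, X) = (-3 + X)²
√(c(102, 61) - 15250) = √((-3 + 61)² - 15250) = √(58² - 15250) = √(3364 - 15250) = √(-11886) = I*√11886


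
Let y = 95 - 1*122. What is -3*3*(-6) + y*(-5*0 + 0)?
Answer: 54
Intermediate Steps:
y = -27 (y = 95 - 122 = -27)
-3*3*(-6) + y*(-5*0 + 0) = -3*3*(-6) - 27*(-5*0 + 0) = -9*(-6) - 27*(0 + 0) = 54 - 27*0 = 54 + 0 = 54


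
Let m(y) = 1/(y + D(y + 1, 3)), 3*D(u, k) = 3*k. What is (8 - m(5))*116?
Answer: 1827/2 ≈ 913.50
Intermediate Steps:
D(u, k) = k (D(u, k) = (3*k)/3 = k)
m(y) = 1/(3 + y) (m(y) = 1/(y + 3) = 1/(3 + y))
(8 - m(5))*116 = (8 - 1/(3 + 5))*116 = (8 - 1/8)*116 = (63/8)*116 = 1827/2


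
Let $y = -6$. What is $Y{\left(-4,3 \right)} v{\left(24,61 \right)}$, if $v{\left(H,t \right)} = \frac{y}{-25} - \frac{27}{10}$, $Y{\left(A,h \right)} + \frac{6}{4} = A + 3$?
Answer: $\frac{123}{20} \approx 6.15$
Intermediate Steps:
$Y{\left(A,h \right)} = \frac{3}{2} + A$ ($Y{\left(A,h \right)} = - \frac{3}{2} + \left(A + 3\right) = - \frac{3}{2} + \left(3 + A\right) = \frac{3}{2} + A$)
$v{\left(H,t \right)} = - \frac{123}{50}$ ($v{\left(H,t \right)} = - \frac{6}{-25} - \frac{27}{10} = \left(-6\right) \left(- \frac{1}{25}\right) - \frac{27}{10} = \frac{6}{25} - \frac{27}{10} = - \frac{123}{50}$)
$Y{\left(-4,3 \right)} v{\left(24,61 \right)} = \left(\frac{3}{2} - 4\right) \left(- \frac{123}{50}\right) = \left(- \frac{5}{2}\right) \left(- \frac{123}{50}\right) = \frac{123}{20}$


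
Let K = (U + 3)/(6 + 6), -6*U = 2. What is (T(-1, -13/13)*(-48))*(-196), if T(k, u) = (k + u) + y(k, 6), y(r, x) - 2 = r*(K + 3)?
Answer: -90944/3 ≈ -30315.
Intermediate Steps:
U = -1/3 (U = -1/6*2 = -1/3 ≈ -0.33333)
K = 2/9 (K = (-1/3 + 3)/(6 + 6) = (8/3)/12 = (8/3)*(1/12) = 2/9 ≈ 0.22222)
y(r, x) = 2 + 29*r/9 (y(r, x) = 2 + r*(2/9 + 3) = 2 + r*(29/9) = 2 + 29*r/9)
T(k, u) = 2 + u + 38*k/9 (T(k, u) = (k + u) + (2 + 29*k/9) = 2 + u + 38*k/9)
(T(-1, -13/13)*(-48))*(-196) = ((2 - 13/13 + (38/9)*(-1))*(-48))*(-196) = ((2 - 13*1/13 - 38/9)*(-48))*(-196) = ((2 - 1 - 38/9)*(-48))*(-196) = -29/9*(-48)*(-196) = (464/3)*(-196) = -90944/3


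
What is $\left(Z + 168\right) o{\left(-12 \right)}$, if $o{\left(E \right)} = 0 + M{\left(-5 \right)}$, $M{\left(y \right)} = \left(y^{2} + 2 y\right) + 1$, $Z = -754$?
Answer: $-9376$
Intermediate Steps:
$M{\left(y \right)} = 1 + y^{2} + 2 y$
$o{\left(E \right)} = 16$ ($o{\left(E \right)} = 0 + \left(1 + \left(-5\right)^{2} + 2 \left(-5\right)\right) = 0 + \left(1 + 25 - 10\right) = 0 + 16 = 16$)
$\left(Z + 168\right) o{\left(-12 \right)} = \left(-754 + 168\right) 16 = \left(-586\right) 16 = -9376$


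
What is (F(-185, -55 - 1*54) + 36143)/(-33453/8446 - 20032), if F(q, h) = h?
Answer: -304343164/169223725 ≈ -1.7985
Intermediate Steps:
(F(-185, -55 - 1*54) + 36143)/(-33453/8446 - 20032) = ((-55 - 1*54) + 36143)/(-33453/8446 - 20032) = ((-55 - 54) + 36143)/(-33453*1/8446 - 20032) = (-109 + 36143)/(-33453/8446 - 20032) = 36034/(-169223725/8446) = 36034*(-8446/169223725) = -304343164/169223725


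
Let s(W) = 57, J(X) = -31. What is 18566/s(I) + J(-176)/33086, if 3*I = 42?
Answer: 614272909/1885902 ≈ 325.72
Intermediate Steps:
I = 14 (I = (1/3)*42 = 14)
18566/s(I) + J(-176)/33086 = 18566/57 - 31/33086 = 614272909/1885902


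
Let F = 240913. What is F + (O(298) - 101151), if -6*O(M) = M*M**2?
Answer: -12812510/3 ≈ -4.2708e+6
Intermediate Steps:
O(M) = -M**3/6 (O(M) = -M*M**2/6 = -M**3/6)
F + (O(298) - 101151) = 240913 + (-1/6*298**3 - 101151) = 240913 + (-1/6*26463592 - 101151) = 240913 + (-13231796/3 - 101151) = 240913 - 13535249/3 = -12812510/3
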